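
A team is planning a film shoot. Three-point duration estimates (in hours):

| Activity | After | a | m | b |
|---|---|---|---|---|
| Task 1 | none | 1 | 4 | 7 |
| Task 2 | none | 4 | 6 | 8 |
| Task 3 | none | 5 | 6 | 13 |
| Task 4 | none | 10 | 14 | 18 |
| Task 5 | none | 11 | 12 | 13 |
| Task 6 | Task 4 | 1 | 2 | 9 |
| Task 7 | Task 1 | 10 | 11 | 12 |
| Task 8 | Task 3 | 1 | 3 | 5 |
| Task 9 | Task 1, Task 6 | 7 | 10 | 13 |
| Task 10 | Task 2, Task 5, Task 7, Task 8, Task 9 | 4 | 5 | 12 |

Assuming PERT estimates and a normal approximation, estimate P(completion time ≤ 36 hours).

0.883

te_Task 1 = (1 + 4·4 + 7)/6 = 24/6 = 4; σ²_Task 1 = ((7−1)/6)² = 1.000
te_Task 2 = (4 + 4·6 + 8)/6 = 36/6 = 6; σ²_Task 2 = ((8−4)/6)² = 0.444
te_Task 3 = (5 + 4·6 + 13)/6 = 42/6 = 7; σ²_Task 3 = ((13−5)/6)² = 1.778
te_Task 4 = (10 + 4·14 + 18)/6 = 84/6 = 14; σ²_Task 4 = ((18−10)/6)² = 1.778
te_Task 5 = (11 + 4·12 + 13)/6 = 72/6 = 12; σ²_Task 5 = ((13−11)/6)² = 0.111
te_Task 6 = (1 + 4·2 + 9)/6 = 18/6 = 3; σ²_Task 6 = ((9−1)/6)² = 1.778
te_Task 7 = (10 + 4·11 + 12)/6 = 66/6 = 11; σ²_Task 7 = ((12−10)/6)² = 0.111
te_Task 8 = (1 + 4·3 + 5)/6 = 18/6 = 3; σ²_Task 8 = ((5−1)/6)² = 0.444
te_Task 9 = (7 + 4·10 + 13)/6 = 60/6 = 10; σ²_Task 9 = ((13−7)/6)² = 1.000
te_Task 10 = (4 + 4·5 + 12)/6 = 36/6 = 6; σ²_Task 10 = ((12−4)/6)² = 1.778

Forward pass:
ES_Task 1 = 0; EF_Task 1 = 4
ES_Task 2 = 0; EF_Task 2 = 6
ES_Task 3 = 0; EF_Task 3 = 7
ES_Task 4 = 0; EF_Task 4 = 14
ES_Task 5 = 0; EF_Task 5 = 12
ES_Task 6 = 14; EF_Task 6 = 14+3 = 17
ES_Task 7 = 4; EF_Task 7 = 4+11 = 15
ES_Task 8 = 7; EF_Task 8 = 7+3 = 10
ES_Task 9 = max(EF_Task 1=4, EF_Task 6=17) = 17; EF_Task 9 = 17+10 = 27
ES_Task 10 = max(EF_Task 2=6, EF_Task 5=12, EF_Task 7=15, EF_Task 8=10, EF_Task 9=27) = 27; EF_Task 10 = 27+6 = 33
Expected project duration μ = 33 hours. Critical path: Task 4 → Task 6 → Task 9 → Task 10.

Variance along critical path = 1.778 + 1.778 + 1.000 + 1.778 = 6.333; σ = √6.333 = 2.517 hours.
Z = (36 − 33) / 2.517 = 1.192
P(T ≤ 36) = Φ(1.192) ≈ 0.883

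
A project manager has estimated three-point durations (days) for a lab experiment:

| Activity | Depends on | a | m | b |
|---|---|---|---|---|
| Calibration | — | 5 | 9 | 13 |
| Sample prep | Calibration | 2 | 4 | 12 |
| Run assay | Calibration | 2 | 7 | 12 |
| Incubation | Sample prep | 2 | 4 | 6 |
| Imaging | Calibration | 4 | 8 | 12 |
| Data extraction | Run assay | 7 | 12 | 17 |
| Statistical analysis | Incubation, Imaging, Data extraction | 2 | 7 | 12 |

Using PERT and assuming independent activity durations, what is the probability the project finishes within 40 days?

te_Calibration = (5 + 4·9 + 13)/6 = 54/6 = 9; σ²_Calibration = ((13−5)/6)² = 1.778
te_Sample prep = (2 + 4·4 + 12)/6 = 30/6 = 5; σ²_Sample prep = ((12−2)/6)² = 2.778
te_Run assay = (2 + 4·7 + 12)/6 = 42/6 = 7; σ²_Run assay = ((12−2)/6)² = 2.778
te_Incubation = (2 + 4·4 + 6)/6 = 24/6 = 4; σ²_Incubation = ((6−2)/6)² = 0.444
te_Imaging = (4 + 4·8 + 12)/6 = 48/6 = 8; σ²_Imaging = ((12−4)/6)² = 1.778
te_Data extraction = (7 + 4·12 + 17)/6 = 72/6 = 12; σ²_Data extraction = ((17−7)/6)² = 2.778
te_Statistical analysis = (2 + 4·7 + 12)/6 = 42/6 = 7; σ²_Statistical analysis = ((12−2)/6)² = 2.778

Forward pass:
ES_Calibration = 0; EF_Calibration = 9
ES_Sample prep = 9; EF_Sample prep = 9+5 = 14
ES_Run assay = 9; EF_Run assay = 9+7 = 16
ES_Incubation = 14; EF_Incubation = 14+4 = 18
ES_Imaging = 9; EF_Imaging = 9+8 = 17
ES_Data extraction = 16; EF_Data extraction = 16+12 = 28
ES_Statistical analysis = max(EF_Incubation=18, EF_Imaging=17, EF_Data extraction=28) = 28; EF_Statistical analysis = 28+7 = 35
Expected project duration μ = 35 days. Critical path: Calibration → Run assay → Data extraction → Statistical analysis.

Variance along critical path = 1.778 + 2.778 + 2.778 + 2.778 = 10.111; σ = √10.111 = 3.180 days.
Z = (40 − 35) / 3.180 = 1.572
P(T ≤ 40) = Φ(1.572) ≈ 0.942

0.942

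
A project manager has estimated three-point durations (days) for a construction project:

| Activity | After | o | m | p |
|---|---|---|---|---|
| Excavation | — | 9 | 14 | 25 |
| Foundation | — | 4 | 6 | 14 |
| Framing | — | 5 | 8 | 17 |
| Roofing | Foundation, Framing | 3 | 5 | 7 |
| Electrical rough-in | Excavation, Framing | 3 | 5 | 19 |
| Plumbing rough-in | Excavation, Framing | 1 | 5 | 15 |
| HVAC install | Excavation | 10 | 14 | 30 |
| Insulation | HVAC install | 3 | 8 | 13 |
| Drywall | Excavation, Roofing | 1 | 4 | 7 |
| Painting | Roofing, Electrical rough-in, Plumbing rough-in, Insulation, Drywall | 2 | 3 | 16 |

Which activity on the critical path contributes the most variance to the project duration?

HVAC install

te_Excavation = (9 + 4·14 + 25)/6 = 90/6 = 15; σ²_Excavation = ((25−9)/6)² = 7.111
te_Foundation = (4 + 4·6 + 14)/6 = 42/6 = 7; σ²_Foundation = ((14−4)/6)² = 2.778
te_Framing = (5 + 4·8 + 17)/6 = 54/6 = 9; σ²_Framing = ((17−5)/6)² = 4.000
te_Roofing = (3 + 4·5 + 7)/6 = 30/6 = 5; σ²_Roofing = ((7−3)/6)² = 0.444
te_Electrical rough-in = (3 + 4·5 + 19)/6 = 42/6 = 7; σ²_Electrical rough-in = ((19−3)/6)² = 7.111
te_Plumbing rough-in = (1 + 4·5 + 15)/6 = 36/6 = 6; σ²_Plumbing rough-in = ((15−1)/6)² = 5.444
te_HVAC install = (10 + 4·14 + 30)/6 = 96/6 = 16; σ²_HVAC install = ((30−10)/6)² = 11.111
te_Insulation = (3 + 4·8 + 13)/6 = 48/6 = 8; σ²_Insulation = ((13−3)/6)² = 2.778
te_Drywall = (1 + 4·4 + 7)/6 = 24/6 = 4; σ²_Drywall = ((7−1)/6)² = 1.000
te_Painting = (2 + 4·3 + 16)/6 = 30/6 = 5; σ²_Painting = ((16−2)/6)² = 5.444

Forward pass:
ES_Excavation = 0; EF_Excavation = 15
ES_Foundation = 0; EF_Foundation = 7
ES_Framing = 0; EF_Framing = 9
ES_Roofing = max(EF_Foundation=7, EF_Framing=9) = 9; EF_Roofing = 9+5 = 14
ES_Electrical rough-in = max(EF_Excavation=15, EF_Framing=9) = 15; EF_Electrical rough-in = 15+7 = 22
ES_Plumbing rough-in = max(EF_Excavation=15, EF_Framing=9) = 15; EF_Plumbing rough-in = 15+6 = 21
ES_HVAC install = 15; EF_HVAC install = 15+16 = 31
ES_Insulation = 31; EF_Insulation = 31+8 = 39
ES_Drywall = max(EF_Excavation=15, EF_Roofing=14) = 15; EF_Drywall = 15+4 = 19
ES_Painting = max(EF_Roofing=14, EF_Electrical rough-in=22, EF_Plumbing rough-in=21, EF_Insulation=39, EF_Drywall=19) = 39; EF_Painting = 39+5 = 44
Expected project duration μ = 44 days. Critical path: Excavation → HVAC install → Insulation → Painting.

Variances on critical path: σ²_Excavation=7.111, σ²_HVAC install=11.111, σ²_Insulation=2.778, σ²_Painting=5.444.
Largest is σ²_HVAC install = 11.111.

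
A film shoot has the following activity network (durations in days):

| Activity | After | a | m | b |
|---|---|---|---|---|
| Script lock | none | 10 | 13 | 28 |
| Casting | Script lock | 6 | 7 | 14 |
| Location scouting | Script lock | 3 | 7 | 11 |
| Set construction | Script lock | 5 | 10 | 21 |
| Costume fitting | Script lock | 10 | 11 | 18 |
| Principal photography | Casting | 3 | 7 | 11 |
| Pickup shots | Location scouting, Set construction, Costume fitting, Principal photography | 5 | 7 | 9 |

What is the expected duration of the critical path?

te_Script lock = (10 + 4·13 + 28)/6 = 90/6 = 15
te_Casting = (6 + 4·7 + 14)/6 = 48/6 = 8
te_Location scouting = (3 + 4·7 + 11)/6 = 42/6 = 7
te_Set construction = (5 + 4·10 + 21)/6 = 66/6 = 11
te_Costume fitting = (10 + 4·11 + 18)/6 = 72/6 = 12
te_Principal photography = (3 + 4·7 + 11)/6 = 42/6 = 7
te_Pickup shots = (5 + 4·7 + 9)/6 = 42/6 = 7

Forward pass:
ES_Script lock = 0; EF_Script lock = 15
ES_Casting = 15; EF_Casting = 15+8 = 23
ES_Location scouting = 15; EF_Location scouting = 15+7 = 22
ES_Set construction = 15; EF_Set construction = 15+11 = 26
ES_Costume fitting = 15; EF_Costume fitting = 15+12 = 27
ES_Principal photography = 23; EF_Principal photography = 23+7 = 30
ES_Pickup shots = max(EF_Location scouting=22, EF_Set construction=26, EF_Costume fitting=27, EF_Principal photography=30) = 30; EF_Pickup shots = 30+7 = 37
Expected project duration μ = 37 days. Critical path: Script lock → Casting → Principal photography → Pickup shots.

37 days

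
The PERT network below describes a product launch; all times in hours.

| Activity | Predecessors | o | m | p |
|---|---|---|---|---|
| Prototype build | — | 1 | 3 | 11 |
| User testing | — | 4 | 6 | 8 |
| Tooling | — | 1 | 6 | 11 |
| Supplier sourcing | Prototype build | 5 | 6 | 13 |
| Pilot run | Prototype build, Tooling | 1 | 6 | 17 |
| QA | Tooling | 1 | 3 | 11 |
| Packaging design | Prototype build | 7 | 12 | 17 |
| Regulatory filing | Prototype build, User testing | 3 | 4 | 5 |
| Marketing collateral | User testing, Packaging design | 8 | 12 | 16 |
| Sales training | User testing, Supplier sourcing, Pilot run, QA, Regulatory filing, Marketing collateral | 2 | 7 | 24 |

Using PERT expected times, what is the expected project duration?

te_Prototype build = (1 + 4·3 + 11)/6 = 24/6 = 4
te_User testing = (4 + 4·6 + 8)/6 = 36/6 = 6
te_Tooling = (1 + 4·6 + 11)/6 = 36/6 = 6
te_Supplier sourcing = (5 + 4·6 + 13)/6 = 42/6 = 7
te_Pilot run = (1 + 4·6 + 17)/6 = 42/6 = 7
te_QA = (1 + 4·3 + 11)/6 = 24/6 = 4
te_Packaging design = (7 + 4·12 + 17)/6 = 72/6 = 12
te_Regulatory filing = (3 + 4·4 + 5)/6 = 24/6 = 4
te_Marketing collateral = (8 + 4·12 + 16)/6 = 72/6 = 12
te_Sales training = (2 + 4·7 + 24)/6 = 54/6 = 9

Forward pass:
ES_Prototype build = 0; EF_Prototype build = 4
ES_User testing = 0; EF_User testing = 6
ES_Tooling = 0; EF_Tooling = 6
ES_Supplier sourcing = 4; EF_Supplier sourcing = 4+7 = 11
ES_Pilot run = max(EF_Prototype build=4, EF_Tooling=6) = 6; EF_Pilot run = 6+7 = 13
ES_QA = 6; EF_QA = 6+4 = 10
ES_Packaging design = 4; EF_Packaging design = 4+12 = 16
ES_Regulatory filing = max(EF_Prototype build=4, EF_User testing=6) = 6; EF_Regulatory filing = 6+4 = 10
ES_Marketing collateral = max(EF_User testing=6, EF_Packaging design=16) = 16; EF_Marketing collateral = 16+12 = 28
ES_Sales training = max(EF_User testing=6, EF_Supplier sourcing=11, EF_Pilot run=13, EF_QA=10, EF_Regulatory filing=10, EF_Marketing collateral=28) = 28; EF_Sales training = 28+9 = 37
Expected project duration μ = 37 hours. Critical path: Prototype build → Packaging design → Marketing collateral → Sales training.

37 hours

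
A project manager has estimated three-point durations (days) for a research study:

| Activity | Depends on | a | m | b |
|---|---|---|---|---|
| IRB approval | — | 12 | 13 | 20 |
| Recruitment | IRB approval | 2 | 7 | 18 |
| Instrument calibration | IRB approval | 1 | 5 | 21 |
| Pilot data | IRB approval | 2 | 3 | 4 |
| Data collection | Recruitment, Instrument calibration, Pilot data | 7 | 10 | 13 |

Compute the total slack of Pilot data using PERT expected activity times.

te_IRB approval = (12 + 4·13 + 20)/6 = 84/6 = 14
te_Recruitment = (2 + 4·7 + 18)/6 = 48/6 = 8
te_Instrument calibration = (1 + 4·5 + 21)/6 = 42/6 = 7
te_Pilot data = (2 + 4·3 + 4)/6 = 18/6 = 3
te_Data collection = (7 + 4·10 + 13)/6 = 60/6 = 10

Forward pass:
ES_IRB approval = 0; EF_IRB approval = 14
ES_Recruitment = 14; EF_Recruitment = 14+8 = 22
ES_Instrument calibration = 14; EF_Instrument calibration = 14+7 = 21
ES_Pilot data = 14; EF_Pilot data = 14+3 = 17
ES_Data collection = max(EF_Recruitment=22, EF_Instrument calibration=21, EF_Pilot data=17) = 22; EF_Data collection = 22+10 = 32
Expected project duration μ = 32 days. Critical path: IRB approval → Recruitment → Data collection.

Backward pass:
LF_Data collection = 32; LS_Data collection = 32−10 = 22
LF_Pilot data = LS_Data collection = 22; LS_Pilot data = 22−3 = 19
LF_Instrument calibration = LS_Data collection = 22; LS_Instrument calibration = 22−7 = 15
LF_Recruitment = LS_Data collection = 22; LS_Recruitment = 22−8 = 14
LF_IRB approval = min(LS_Recruitment=14, LS_Instrument calibration=15, LS_Pilot data=19) = 14; LS_IRB approval = 14−14 = 0
Slack_Pilot data = LS_Pilot data − ES_Pilot data = 19 − 14 = 5

5 days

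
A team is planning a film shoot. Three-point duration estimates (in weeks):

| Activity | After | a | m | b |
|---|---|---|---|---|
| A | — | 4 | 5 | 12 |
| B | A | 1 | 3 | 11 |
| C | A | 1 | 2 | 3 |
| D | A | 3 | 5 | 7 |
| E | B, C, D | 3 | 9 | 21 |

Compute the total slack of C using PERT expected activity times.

te_A = (4 + 4·5 + 12)/6 = 36/6 = 6
te_B = (1 + 4·3 + 11)/6 = 24/6 = 4
te_C = (1 + 4·2 + 3)/6 = 12/6 = 2
te_D = (3 + 4·5 + 7)/6 = 30/6 = 5
te_E = (3 + 4·9 + 21)/6 = 60/6 = 10

Forward pass:
ES_A = 0; EF_A = 6
ES_B = 6; EF_B = 6+4 = 10
ES_C = 6; EF_C = 6+2 = 8
ES_D = 6; EF_D = 6+5 = 11
ES_E = max(EF_B=10, EF_C=8, EF_D=11) = 11; EF_E = 11+10 = 21
Expected project duration μ = 21 weeks. Critical path: A → D → E.

Backward pass:
LF_E = 21; LS_E = 21−10 = 11
LF_D = LS_E = 11; LS_D = 11−5 = 6
LF_C = LS_E = 11; LS_C = 11−2 = 9
LF_B = LS_E = 11; LS_B = 11−4 = 7
LF_A = min(LS_B=7, LS_C=9, LS_D=6) = 6; LS_A = 6−6 = 0
Slack_C = LS_C − ES_C = 9 − 6 = 3

3 weeks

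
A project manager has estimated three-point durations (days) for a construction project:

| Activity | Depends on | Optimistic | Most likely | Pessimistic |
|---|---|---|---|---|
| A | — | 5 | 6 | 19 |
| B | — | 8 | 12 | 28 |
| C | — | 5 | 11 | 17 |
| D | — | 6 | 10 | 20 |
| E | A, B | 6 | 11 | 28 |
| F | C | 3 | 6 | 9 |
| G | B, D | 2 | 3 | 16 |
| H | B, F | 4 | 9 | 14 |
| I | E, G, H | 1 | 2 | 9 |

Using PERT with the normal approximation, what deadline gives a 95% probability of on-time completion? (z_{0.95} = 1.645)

38.4 days

te_A = (5 + 4·6 + 19)/6 = 48/6 = 8; σ²_A = ((19−5)/6)² = 5.444
te_B = (8 + 4·12 + 28)/6 = 84/6 = 14; σ²_B = ((28−8)/6)² = 11.111
te_C = (5 + 4·11 + 17)/6 = 66/6 = 11; σ²_C = ((17−5)/6)² = 4.000
te_D = (6 + 4·10 + 20)/6 = 66/6 = 11; σ²_D = ((20−6)/6)² = 5.444
te_E = (6 + 4·11 + 28)/6 = 78/6 = 13; σ²_E = ((28−6)/6)² = 13.444
te_F = (3 + 4·6 + 9)/6 = 36/6 = 6; σ²_F = ((9−3)/6)² = 1.000
te_G = (2 + 4·3 + 16)/6 = 30/6 = 5; σ²_G = ((16−2)/6)² = 5.444
te_H = (4 + 4·9 + 14)/6 = 54/6 = 9; σ²_H = ((14−4)/6)² = 2.778
te_I = (1 + 4·2 + 9)/6 = 18/6 = 3; σ²_I = ((9−1)/6)² = 1.778

Forward pass:
ES_A = 0; EF_A = 8
ES_B = 0; EF_B = 14
ES_C = 0; EF_C = 11
ES_D = 0; EF_D = 11
ES_E = max(EF_A=8, EF_B=14) = 14; EF_E = 14+13 = 27
ES_F = 11; EF_F = 11+6 = 17
ES_G = max(EF_B=14, EF_D=11) = 14; EF_G = 14+5 = 19
ES_H = max(EF_B=14, EF_F=17) = 17; EF_H = 17+9 = 26
ES_I = max(EF_E=27, EF_G=19, EF_H=26) = 27; EF_I = 27+3 = 30
Expected project duration μ = 30 days. Critical path: B → E → I.

Variance along critical path = 11.111 + 13.444 + 1.778 = 26.333; σ = 5.132 days.
D = μ + z·σ = 30 + 1.645·5.132 = 38.4 days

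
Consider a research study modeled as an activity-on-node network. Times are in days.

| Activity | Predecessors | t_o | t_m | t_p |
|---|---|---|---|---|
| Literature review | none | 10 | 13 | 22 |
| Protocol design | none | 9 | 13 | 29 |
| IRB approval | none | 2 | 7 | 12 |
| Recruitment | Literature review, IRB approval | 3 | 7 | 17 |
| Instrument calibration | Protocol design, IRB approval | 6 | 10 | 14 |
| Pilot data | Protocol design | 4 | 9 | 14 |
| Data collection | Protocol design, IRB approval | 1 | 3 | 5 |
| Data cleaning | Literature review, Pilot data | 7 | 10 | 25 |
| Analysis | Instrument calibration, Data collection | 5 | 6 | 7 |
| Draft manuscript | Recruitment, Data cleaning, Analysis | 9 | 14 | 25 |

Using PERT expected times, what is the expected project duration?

51 days

te_Literature review = (10 + 4·13 + 22)/6 = 84/6 = 14
te_Protocol design = (9 + 4·13 + 29)/6 = 90/6 = 15
te_IRB approval = (2 + 4·7 + 12)/6 = 42/6 = 7
te_Recruitment = (3 + 4·7 + 17)/6 = 48/6 = 8
te_Instrument calibration = (6 + 4·10 + 14)/6 = 60/6 = 10
te_Pilot data = (4 + 4·9 + 14)/6 = 54/6 = 9
te_Data collection = (1 + 4·3 + 5)/6 = 18/6 = 3
te_Data cleaning = (7 + 4·10 + 25)/6 = 72/6 = 12
te_Analysis = (5 + 4·6 + 7)/6 = 36/6 = 6
te_Draft manuscript = (9 + 4·14 + 25)/6 = 90/6 = 15

Forward pass:
ES_Literature review = 0; EF_Literature review = 14
ES_Protocol design = 0; EF_Protocol design = 15
ES_IRB approval = 0; EF_IRB approval = 7
ES_Recruitment = max(EF_Literature review=14, EF_IRB approval=7) = 14; EF_Recruitment = 14+8 = 22
ES_Instrument calibration = max(EF_Protocol design=15, EF_IRB approval=7) = 15; EF_Instrument calibration = 15+10 = 25
ES_Pilot data = 15; EF_Pilot data = 15+9 = 24
ES_Data collection = max(EF_Protocol design=15, EF_IRB approval=7) = 15; EF_Data collection = 15+3 = 18
ES_Data cleaning = max(EF_Literature review=14, EF_Pilot data=24) = 24; EF_Data cleaning = 24+12 = 36
ES_Analysis = max(EF_Instrument calibration=25, EF_Data collection=18) = 25; EF_Analysis = 25+6 = 31
ES_Draft manuscript = max(EF_Recruitment=22, EF_Data cleaning=36, EF_Analysis=31) = 36; EF_Draft manuscript = 36+15 = 51
Expected project duration μ = 51 days. Critical path: Protocol design → Pilot data → Data cleaning → Draft manuscript.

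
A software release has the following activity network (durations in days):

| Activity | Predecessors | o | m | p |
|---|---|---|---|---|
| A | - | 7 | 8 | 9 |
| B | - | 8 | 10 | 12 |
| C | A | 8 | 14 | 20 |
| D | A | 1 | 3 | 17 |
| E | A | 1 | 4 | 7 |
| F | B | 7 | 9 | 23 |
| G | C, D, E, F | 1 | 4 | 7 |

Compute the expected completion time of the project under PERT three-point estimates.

26 days

te_A = (7 + 4·8 + 9)/6 = 48/6 = 8
te_B = (8 + 4·10 + 12)/6 = 60/6 = 10
te_C = (8 + 4·14 + 20)/6 = 84/6 = 14
te_D = (1 + 4·3 + 17)/6 = 30/6 = 5
te_E = (1 + 4·4 + 7)/6 = 24/6 = 4
te_F = (7 + 4·9 + 23)/6 = 66/6 = 11
te_G = (1 + 4·4 + 7)/6 = 24/6 = 4

Forward pass:
ES_A = 0; EF_A = 8
ES_B = 0; EF_B = 10
ES_C = 8; EF_C = 8+14 = 22
ES_D = 8; EF_D = 8+5 = 13
ES_E = 8; EF_E = 8+4 = 12
ES_F = 10; EF_F = 10+11 = 21
ES_G = max(EF_C=22, EF_D=13, EF_E=12, EF_F=21) = 22; EF_G = 22+4 = 26
Expected project duration μ = 26 days. Critical path: A → C → G.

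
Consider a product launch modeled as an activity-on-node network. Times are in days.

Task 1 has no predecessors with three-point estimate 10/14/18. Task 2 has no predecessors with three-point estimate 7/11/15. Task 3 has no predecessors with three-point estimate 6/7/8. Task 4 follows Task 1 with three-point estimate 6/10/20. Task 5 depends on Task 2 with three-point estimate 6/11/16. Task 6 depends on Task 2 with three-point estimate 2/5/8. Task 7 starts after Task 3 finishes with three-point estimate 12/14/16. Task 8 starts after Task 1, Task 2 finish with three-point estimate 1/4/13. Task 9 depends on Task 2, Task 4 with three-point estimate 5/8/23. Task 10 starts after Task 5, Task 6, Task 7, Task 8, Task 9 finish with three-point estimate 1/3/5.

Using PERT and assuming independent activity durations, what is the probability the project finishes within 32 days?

0.071

te_Task 1 = (10 + 4·14 + 18)/6 = 84/6 = 14; σ²_Task 1 = ((18−10)/6)² = 1.778
te_Task 2 = (7 + 4·11 + 15)/6 = 66/6 = 11; σ²_Task 2 = ((15−7)/6)² = 1.778
te_Task 3 = (6 + 4·7 + 8)/6 = 42/6 = 7; σ²_Task 3 = ((8−6)/6)² = 0.111
te_Task 4 = (6 + 4·10 + 20)/6 = 66/6 = 11; σ²_Task 4 = ((20−6)/6)² = 5.444
te_Task 5 = (6 + 4·11 + 16)/6 = 66/6 = 11; σ²_Task 5 = ((16−6)/6)² = 2.778
te_Task 6 = (2 + 4·5 + 8)/6 = 30/6 = 5; σ²_Task 6 = ((8−2)/6)² = 1.000
te_Task 7 = (12 + 4·14 + 16)/6 = 84/6 = 14; σ²_Task 7 = ((16−12)/6)² = 0.444
te_Task 8 = (1 + 4·4 + 13)/6 = 30/6 = 5; σ²_Task 8 = ((13−1)/6)² = 4.000
te_Task 9 = (5 + 4·8 + 23)/6 = 60/6 = 10; σ²_Task 9 = ((23−5)/6)² = 9.000
te_Task 10 = (1 + 4·3 + 5)/6 = 18/6 = 3; σ²_Task 10 = ((5−1)/6)² = 0.444

Forward pass:
ES_Task 1 = 0; EF_Task 1 = 14
ES_Task 2 = 0; EF_Task 2 = 11
ES_Task 3 = 0; EF_Task 3 = 7
ES_Task 4 = 14; EF_Task 4 = 14+11 = 25
ES_Task 5 = 11; EF_Task 5 = 11+11 = 22
ES_Task 6 = 11; EF_Task 6 = 11+5 = 16
ES_Task 7 = 7; EF_Task 7 = 7+14 = 21
ES_Task 8 = max(EF_Task 1=14, EF_Task 2=11) = 14; EF_Task 8 = 14+5 = 19
ES_Task 9 = max(EF_Task 2=11, EF_Task 4=25) = 25; EF_Task 9 = 25+10 = 35
ES_Task 10 = max(EF_Task 5=22, EF_Task 6=16, EF_Task 7=21, EF_Task 8=19, EF_Task 9=35) = 35; EF_Task 10 = 35+3 = 38
Expected project duration μ = 38 days. Critical path: Task 1 → Task 4 → Task 9 → Task 10.

Variance along critical path = 1.778 + 5.444 + 9.000 + 0.444 = 16.667; σ = √16.667 = 4.082 days.
Z = (32 − 38) / 4.082 = -1.470
P(T ≤ 32) = Φ(-1.470) ≈ 0.071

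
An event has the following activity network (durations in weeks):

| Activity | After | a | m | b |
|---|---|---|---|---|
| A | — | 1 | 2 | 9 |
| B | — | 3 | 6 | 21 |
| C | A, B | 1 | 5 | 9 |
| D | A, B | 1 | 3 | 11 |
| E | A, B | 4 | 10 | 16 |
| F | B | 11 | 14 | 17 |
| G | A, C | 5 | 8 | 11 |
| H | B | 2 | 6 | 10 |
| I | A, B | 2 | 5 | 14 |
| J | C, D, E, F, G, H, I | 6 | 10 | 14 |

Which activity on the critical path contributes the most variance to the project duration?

B

te_A = (1 + 4·2 + 9)/6 = 18/6 = 3; σ²_A = ((9−1)/6)² = 1.778
te_B = (3 + 4·6 + 21)/6 = 48/6 = 8; σ²_B = ((21−3)/6)² = 9.000
te_C = (1 + 4·5 + 9)/6 = 30/6 = 5; σ²_C = ((9−1)/6)² = 1.778
te_D = (1 + 4·3 + 11)/6 = 24/6 = 4; σ²_D = ((11−1)/6)² = 2.778
te_E = (4 + 4·10 + 16)/6 = 60/6 = 10; σ²_E = ((16−4)/6)² = 4.000
te_F = (11 + 4·14 + 17)/6 = 84/6 = 14; σ²_F = ((17−11)/6)² = 1.000
te_G = (5 + 4·8 + 11)/6 = 48/6 = 8; σ²_G = ((11−5)/6)² = 1.000
te_H = (2 + 4·6 + 10)/6 = 36/6 = 6; σ²_H = ((10−2)/6)² = 1.778
te_I = (2 + 4·5 + 14)/6 = 36/6 = 6; σ²_I = ((14−2)/6)² = 4.000
te_J = (6 + 4·10 + 14)/6 = 60/6 = 10; σ²_J = ((14−6)/6)² = 1.778

Forward pass:
ES_A = 0; EF_A = 3
ES_B = 0; EF_B = 8
ES_C = max(EF_A=3, EF_B=8) = 8; EF_C = 8+5 = 13
ES_D = max(EF_A=3, EF_B=8) = 8; EF_D = 8+4 = 12
ES_E = max(EF_A=3, EF_B=8) = 8; EF_E = 8+10 = 18
ES_F = 8; EF_F = 8+14 = 22
ES_G = max(EF_A=3, EF_C=13) = 13; EF_G = 13+8 = 21
ES_H = 8; EF_H = 8+6 = 14
ES_I = max(EF_A=3, EF_B=8) = 8; EF_I = 8+6 = 14
ES_J = max(EF_C=13, EF_D=12, EF_E=18, EF_F=22, EF_G=21, EF_H=14, EF_I=14) = 22; EF_J = 22+10 = 32
Expected project duration μ = 32 weeks. Critical path: B → F → J.

Variances on critical path: σ²_B=9.000, σ²_F=1.000, σ²_J=1.778.
Largest is σ²_B = 9.000.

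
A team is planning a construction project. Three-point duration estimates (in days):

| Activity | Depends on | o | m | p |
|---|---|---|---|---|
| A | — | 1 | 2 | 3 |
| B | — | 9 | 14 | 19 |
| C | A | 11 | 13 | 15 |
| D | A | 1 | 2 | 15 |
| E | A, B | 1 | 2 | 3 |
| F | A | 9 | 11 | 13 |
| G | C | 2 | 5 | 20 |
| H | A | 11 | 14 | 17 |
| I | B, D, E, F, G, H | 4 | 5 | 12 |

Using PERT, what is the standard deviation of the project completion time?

te_A = (1 + 4·2 + 3)/6 = 12/6 = 2; σ²_A = ((3−1)/6)² = 0.111
te_B = (9 + 4·14 + 19)/6 = 84/6 = 14; σ²_B = ((19−9)/6)² = 2.778
te_C = (11 + 4·13 + 15)/6 = 78/6 = 13; σ²_C = ((15−11)/6)² = 0.444
te_D = (1 + 4·2 + 15)/6 = 24/6 = 4; σ²_D = ((15−1)/6)² = 5.444
te_E = (1 + 4·2 + 3)/6 = 12/6 = 2; σ²_E = ((3−1)/6)² = 0.111
te_F = (9 + 4·11 + 13)/6 = 66/6 = 11; σ²_F = ((13−9)/6)² = 0.444
te_G = (2 + 4·5 + 20)/6 = 42/6 = 7; σ²_G = ((20−2)/6)² = 9.000
te_H = (11 + 4·14 + 17)/6 = 84/6 = 14; σ²_H = ((17−11)/6)² = 1.000
te_I = (4 + 4·5 + 12)/6 = 36/6 = 6; σ²_I = ((12−4)/6)² = 1.778

Forward pass:
ES_A = 0; EF_A = 2
ES_B = 0; EF_B = 14
ES_C = 2; EF_C = 2+13 = 15
ES_D = 2; EF_D = 2+4 = 6
ES_E = max(EF_A=2, EF_B=14) = 14; EF_E = 14+2 = 16
ES_F = 2; EF_F = 2+11 = 13
ES_G = 15; EF_G = 15+7 = 22
ES_H = 2; EF_H = 2+14 = 16
ES_I = max(EF_B=14, EF_D=6, EF_E=16, EF_F=13, EF_G=22, EF_H=16) = 22; EF_I = 22+6 = 28
Expected project duration μ = 28 days. Critical path: A → C → G → I.

Variance along critical path = 0.111 + 0.444 + 9.000 + 1.778 = 11.333
σ = √11.333 = 3.367 days

3.37 days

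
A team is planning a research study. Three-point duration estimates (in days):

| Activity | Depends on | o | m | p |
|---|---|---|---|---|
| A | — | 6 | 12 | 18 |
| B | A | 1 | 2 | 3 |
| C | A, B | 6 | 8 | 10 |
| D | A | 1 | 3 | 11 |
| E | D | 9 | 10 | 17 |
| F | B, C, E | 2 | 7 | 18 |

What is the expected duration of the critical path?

35 days

te_A = (6 + 4·12 + 18)/6 = 72/6 = 12
te_B = (1 + 4·2 + 3)/6 = 12/6 = 2
te_C = (6 + 4·8 + 10)/6 = 48/6 = 8
te_D = (1 + 4·3 + 11)/6 = 24/6 = 4
te_E = (9 + 4·10 + 17)/6 = 66/6 = 11
te_F = (2 + 4·7 + 18)/6 = 48/6 = 8

Forward pass:
ES_A = 0; EF_A = 12
ES_B = 12; EF_B = 12+2 = 14
ES_C = max(EF_A=12, EF_B=14) = 14; EF_C = 14+8 = 22
ES_D = 12; EF_D = 12+4 = 16
ES_E = 16; EF_E = 16+11 = 27
ES_F = max(EF_B=14, EF_C=22, EF_E=27) = 27; EF_F = 27+8 = 35
Expected project duration μ = 35 days. Critical path: A → D → E → F.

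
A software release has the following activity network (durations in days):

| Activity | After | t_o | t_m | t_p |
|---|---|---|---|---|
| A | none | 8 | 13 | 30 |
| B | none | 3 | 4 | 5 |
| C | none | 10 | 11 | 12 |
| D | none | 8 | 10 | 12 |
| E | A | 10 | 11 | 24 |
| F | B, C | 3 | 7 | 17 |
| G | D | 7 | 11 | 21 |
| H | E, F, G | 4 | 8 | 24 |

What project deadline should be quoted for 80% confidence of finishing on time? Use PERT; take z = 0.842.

42.6 days

te_A = (8 + 4·13 + 30)/6 = 90/6 = 15; σ²_A = ((30−8)/6)² = 13.444
te_B = (3 + 4·4 + 5)/6 = 24/6 = 4; σ²_B = ((5−3)/6)² = 0.111
te_C = (10 + 4·11 + 12)/6 = 66/6 = 11; σ²_C = ((12−10)/6)² = 0.111
te_D = (8 + 4·10 + 12)/6 = 60/6 = 10; σ²_D = ((12−8)/6)² = 0.444
te_E = (10 + 4·11 + 24)/6 = 78/6 = 13; σ²_E = ((24−10)/6)² = 5.444
te_F = (3 + 4·7 + 17)/6 = 48/6 = 8; σ²_F = ((17−3)/6)² = 5.444
te_G = (7 + 4·11 + 21)/6 = 72/6 = 12; σ²_G = ((21−7)/6)² = 5.444
te_H = (4 + 4·8 + 24)/6 = 60/6 = 10; σ²_H = ((24−4)/6)² = 11.111

Forward pass:
ES_A = 0; EF_A = 15
ES_B = 0; EF_B = 4
ES_C = 0; EF_C = 11
ES_D = 0; EF_D = 10
ES_E = 15; EF_E = 15+13 = 28
ES_F = max(EF_B=4, EF_C=11) = 11; EF_F = 11+8 = 19
ES_G = 10; EF_G = 10+12 = 22
ES_H = max(EF_E=28, EF_F=19, EF_G=22) = 28; EF_H = 28+10 = 38
Expected project duration μ = 38 days. Critical path: A → E → H.

Variance along critical path = 13.444 + 5.444 + 11.111 = 30.000; σ = 5.477 days.
D = μ + z·σ = 38 + 0.842·5.477 = 42.6 days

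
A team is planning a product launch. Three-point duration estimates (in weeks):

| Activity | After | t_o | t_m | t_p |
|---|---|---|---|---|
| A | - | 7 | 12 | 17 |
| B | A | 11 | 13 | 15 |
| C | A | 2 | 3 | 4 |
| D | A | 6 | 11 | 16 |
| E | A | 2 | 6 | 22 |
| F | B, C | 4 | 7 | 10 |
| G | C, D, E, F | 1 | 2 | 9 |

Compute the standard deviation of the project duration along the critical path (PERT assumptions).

te_A = (7 + 4·12 + 17)/6 = 72/6 = 12; σ²_A = ((17−7)/6)² = 2.778
te_B = (11 + 4·13 + 15)/6 = 78/6 = 13; σ²_B = ((15−11)/6)² = 0.444
te_C = (2 + 4·3 + 4)/6 = 18/6 = 3; σ²_C = ((4−2)/6)² = 0.111
te_D = (6 + 4·11 + 16)/6 = 66/6 = 11; σ²_D = ((16−6)/6)² = 2.778
te_E = (2 + 4·6 + 22)/6 = 48/6 = 8; σ²_E = ((22−2)/6)² = 11.111
te_F = (4 + 4·7 + 10)/6 = 42/6 = 7; σ²_F = ((10−4)/6)² = 1.000
te_G = (1 + 4·2 + 9)/6 = 18/6 = 3; σ²_G = ((9−1)/6)² = 1.778

Forward pass:
ES_A = 0; EF_A = 12
ES_B = 12; EF_B = 12+13 = 25
ES_C = 12; EF_C = 12+3 = 15
ES_D = 12; EF_D = 12+11 = 23
ES_E = 12; EF_E = 12+8 = 20
ES_F = max(EF_B=25, EF_C=15) = 25; EF_F = 25+7 = 32
ES_G = max(EF_C=15, EF_D=23, EF_E=20, EF_F=32) = 32; EF_G = 32+3 = 35
Expected project duration μ = 35 weeks. Critical path: A → B → F → G.

Variance along critical path = 2.778 + 0.444 + 1.000 + 1.778 = 6.000
σ = √6.000 = 2.449 weeks

2.45 weeks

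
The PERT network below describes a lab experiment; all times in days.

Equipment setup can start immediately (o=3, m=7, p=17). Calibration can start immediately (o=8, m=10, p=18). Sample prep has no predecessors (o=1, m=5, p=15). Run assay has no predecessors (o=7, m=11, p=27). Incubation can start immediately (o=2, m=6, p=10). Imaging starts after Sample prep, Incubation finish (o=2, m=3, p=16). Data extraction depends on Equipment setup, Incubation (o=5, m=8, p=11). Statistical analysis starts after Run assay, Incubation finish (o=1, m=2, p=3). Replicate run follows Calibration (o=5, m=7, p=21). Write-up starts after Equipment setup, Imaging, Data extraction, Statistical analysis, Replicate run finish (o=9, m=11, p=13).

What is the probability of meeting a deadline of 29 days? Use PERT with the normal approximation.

0.267

te_Equipment setup = (3 + 4·7 + 17)/6 = 48/6 = 8; σ²_Equipment setup = ((17−3)/6)² = 5.444
te_Calibration = (8 + 4·10 + 18)/6 = 66/6 = 11; σ²_Calibration = ((18−8)/6)² = 2.778
te_Sample prep = (1 + 4·5 + 15)/6 = 36/6 = 6; σ²_Sample prep = ((15−1)/6)² = 5.444
te_Run assay = (7 + 4·11 + 27)/6 = 78/6 = 13; σ²_Run assay = ((27−7)/6)² = 11.111
te_Incubation = (2 + 4·6 + 10)/6 = 36/6 = 6; σ²_Incubation = ((10−2)/6)² = 1.778
te_Imaging = (2 + 4·3 + 16)/6 = 30/6 = 5; σ²_Imaging = ((16−2)/6)² = 5.444
te_Data extraction = (5 + 4·8 + 11)/6 = 48/6 = 8; σ²_Data extraction = ((11−5)/6)² = 1.000
te_Statistical analysis = (1 + 4·2 + 3)/6 = 12/6 = 2; σ²_Statistical analysis = ((3−1)/6)² = 0.111
te_Replicate run = (5 + 4·7 + 21)/6 = 54/6 = 9; σ²_Replicate run = ((21−5)/6)² = 7.111
te_Write-up = (9 + 4·11 + 13)/6 = 66/6 = 11; σ²_Write-up = ((13−9)/6)² = 0.444

Forward pass:
ES_Equipment setup = 0; EF_Equipment setup = 8
ES_Calibration = 0; EF_Calibration = 11
ES_Sample prep = 0; EF_Sample prep = 6
ES_Run assay = 0; EF_Run assay = 13
ES_Incubation = 0; EF_Incubation = 6
ES_Imaging = max(EF_Sample prep=6, EF_Incubation=6) = 6; EF_Imaging = 6+5 = 11
ES_Data extraction = max(EF_Equipment setup=8, EF_Incubation=6) = 8; EF_Data extraction = 8+8 = 16
ES_Statistical analysis = max(EF_Run assay=13, EF_Incubation=6) = 13; EF_Statistical analysis = 13+2 = 15
ES_Replicate run = 11; EF_Replicate run = 11+9 = 20
ES_Write-up = max(EF_Equipment setup=8, EF_Imaging=11, EF_Data extraction=16, EF_Statistical analysis=15, EF_Replicate run=20) = 20; EF_Write-up = 20+11 = 31
Expected project duration μ = 31 days. Critical path: Calibration → Replicate run → Write-up.

Variance along critical path = 2.778 + 7.111 + 0.444 = 10.333; σ = √10.333 = 3.215 days.
Z = (29 − 31) / 3.215 = -0.622
P(T ≤ 29) = Φ(-0.622) ≈ 0.267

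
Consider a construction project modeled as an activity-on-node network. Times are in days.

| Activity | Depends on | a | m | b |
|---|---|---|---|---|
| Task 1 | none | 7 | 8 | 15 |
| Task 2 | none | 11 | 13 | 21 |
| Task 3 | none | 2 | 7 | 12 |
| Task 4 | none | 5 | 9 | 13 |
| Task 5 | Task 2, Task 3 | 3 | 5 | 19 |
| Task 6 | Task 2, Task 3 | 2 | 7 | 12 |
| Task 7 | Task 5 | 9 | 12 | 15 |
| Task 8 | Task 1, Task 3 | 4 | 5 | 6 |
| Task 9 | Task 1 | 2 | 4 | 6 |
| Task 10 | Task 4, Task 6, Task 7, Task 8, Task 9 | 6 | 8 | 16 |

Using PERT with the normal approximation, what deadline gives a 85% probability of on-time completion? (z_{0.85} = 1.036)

te_Task 1 = (7 + 4·8 + 15)/6 = 54/6 = 9; σ²_Task 1 = ((15−7)/6)² = 1.778
te_Task 2 = (11 + 4·13 + 21)/6 = 84/6 = 14; σ²_Task 2 = ((21−11)/6)² = 2.778
te_Task 3 = (2 + 4·7 + 12)/6 = 42/6 = 7; σ²_Task 3 = ((12−2)/6)² = 2.778
te_Task 4 = (5 + 4·9 + 13)/6 = 54/6 = 9; σ²_Task 4 = ((13−5)/6)² = 1.778
te_Task 5 = (3 + 4·5 + 19)/6 = 42/6 = 7; σ²_Task 5 = ((19−3)/6)² = 7.111
te_Task 6 = (2 + 4·7 + 12)/6 = 42/6 = 7; σ²_Task 6 = ((12−2)/6)² = 2.778
te_Task 7 = (9 + 4·12 + 15)/6 = 72/6 = 12; σ²_Task 7 = ((15−9)/6)² = 1.000
te_Task 8 = (4 + 4·5 + 6)/6 = 30/6 = 5; σ²_Task 8 = ((6−4)/6)² = 0.111
te_Task 9 = (2 + 4·4 + 6)/6 = 24/6 = 4; σ²_Task 9 = ((6−2)/6)² = 0.444
te_Task 10 = (6 + 4·8 + 16)/6 = 54/6 = 9; σ²_Task 10 = ((16−6)/6)² = 2.778

Forward pass:
ES_Task 1 = 0; EF_Task 1 = 9
ES_Task 2 = 0; EF_Task 2 = 14
ES_Task 3 = 0; EF_Task 3 = 7
ES_Task 4 = 0; EF_Task 4 = 9
ES_Task 5 = max(EF_Task 2=14, EF_Task 3=7) = 14; EF_Task 5 = 14+7 = 21
ES_Task 6 = max(EF_Task 2=14, EF_Task 3=7) = 14; EF_Task 6 = 14+7 = 21
ES_Task 7 = 21; EF_Task 7 = 21+12 = 33
ES_Task 8 = max(EF_Task 1=9, EF_Task 3=7) = 9; EF_Task 8 = 9+5 = 14
ES_Task 9 = 9; EF_Task 9 = 9+4 = 13
ES_Task 10 = max(EF_Task 4=9, EF_Task 6=21, EF_Task 7=33, EF_Task 8=14, EF_Task 9=13) = 33; EF_Task 10 = 33+9 = 42
Expected project duration μ = 42 days. Critical path: Task 2 → Task 5 → Task 7 → Task 10.

Variance along critical path = 2.778 + 7.111 + 1.000 + 2.778 = 13.667; σ = 3.697 days.
D = μ + z·σ = 42 + 1.036·3.697 = 45.8 days

45.8 days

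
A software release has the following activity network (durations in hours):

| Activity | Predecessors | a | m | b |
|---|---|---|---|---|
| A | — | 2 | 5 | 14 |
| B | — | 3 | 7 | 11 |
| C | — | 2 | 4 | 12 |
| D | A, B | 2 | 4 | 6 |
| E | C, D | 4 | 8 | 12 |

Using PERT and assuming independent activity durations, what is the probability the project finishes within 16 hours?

0.067

te_A = (2 + 4·5 + 14)/6 = 36/6 = 6; σ²_A = ((14−2)/6)² = 4.000
te_B = (3 + 4·7 + 11)/6 = 42/6 = 7; σ²_B = ((11−3)/6)² = 1.778
te_C = (2 + 4·4 + 12)/6 = 30/6 = 5; σ²_C = ((12−2)/6)² = 2.778
te_D = (2 + 4·4 + 6)/6 = 24/6 = 4; σ²_D = ((6−2)/6)² = 0.444
te_E = (4 + 4·8 + 12)/6 = 48/6 = 8; σ²_E = ((12−4)/6)² = 1.778

Forward pass:
ES_A = 0; EF_A = 6
ES_B = 0; EF_B = 7
ES_C = 0; EF_C = 5
ES_D = max(EF_A=6, EF_B=7) = 7; EF_D = 7+4 = 11
ES_E = max(EF_C=5, EF_D=11) = 11; EF_E = 11+8 = 19
Expected project duration μ = 19 hours. Critical path: B → D → E.

Variance along critical path = 1.778 + 0.444 + 1.778 = 4.000; σ = √4.000 = 2.000 hours.
Z = (16 − 19) / 2.000 = -1.500
P(T ≤ 16) = Φ(-1.500) ≈ 0.067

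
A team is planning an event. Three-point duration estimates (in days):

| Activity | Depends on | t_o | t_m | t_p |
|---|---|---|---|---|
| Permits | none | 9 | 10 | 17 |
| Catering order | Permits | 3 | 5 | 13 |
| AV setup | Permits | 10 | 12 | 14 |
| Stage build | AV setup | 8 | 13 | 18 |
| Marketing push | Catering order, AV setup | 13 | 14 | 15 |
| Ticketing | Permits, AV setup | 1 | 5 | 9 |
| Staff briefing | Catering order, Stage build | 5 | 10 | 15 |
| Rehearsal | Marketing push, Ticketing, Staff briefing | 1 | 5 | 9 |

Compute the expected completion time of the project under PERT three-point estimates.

te_Permits = (9 + 4·10 + 17)/6 = 66/6 = 11
te_Catering order = (3 + 4·5 + 13)/6 = 36/6 = 6
te_AV setup = (10 + 4·12 + 14)/6 = 72/6 = 12
te_Stage build = (8 + 4·13 + 18)/6 = 78/6 = 13
te_Marketing push = (13 + 4·14 + 15)/6 = 84/6 = 14
te_Ticketing = (1 + 4·5 + 9)/6 = 30/6 = 5
te_Staff briefing = (5 + 4·10 + 15)/6 = 60/6 = 10
te_Rehearsal = (1 + 4·5 + 9)/6 = 30/6 = 5

Forward pass:
ES_Permits = 0; EF_Permits = 11
ES_Catering order = 11; EF_Catering order = 11+6 = 17
ES_AV setup = 11; EF_AV setup = 11+12 = 23
ES_Stage build = 23; EF_Stage build = 23+13 = 36
ES_Marketing push = max(EF_Catering order=17, EF_AV setup=23) = 23; EF_Marketing push = 23+14 = 37
ES_Ticketing = max(EF_Permits=11, EF_AV setup=23) = 23; EF_Ticketing = 23+5 = 28
ES_Staff briefing = max(EF_Catering order=17, EF_Stage build=36) = 36; EF_Staff briefing = 36+10 = 46
ES_Rehearsal = max(EF_Marketing push=37, EF_Ticketing=28, EF_Staff briefing=46) = 46; EF_Rehearsal = 46+5 = 51
Expected project duration μ = 51 days. Critical path: Permits → AV setup → Stage build → Staff briefing → Rehearsal.

51 days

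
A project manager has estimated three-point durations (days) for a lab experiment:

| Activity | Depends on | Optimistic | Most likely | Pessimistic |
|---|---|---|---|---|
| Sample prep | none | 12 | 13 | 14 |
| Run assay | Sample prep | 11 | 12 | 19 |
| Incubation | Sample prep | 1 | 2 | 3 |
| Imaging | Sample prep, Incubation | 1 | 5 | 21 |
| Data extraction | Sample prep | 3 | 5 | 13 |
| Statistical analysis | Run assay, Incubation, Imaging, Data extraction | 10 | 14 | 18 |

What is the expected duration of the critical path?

te_Sample prep = (12 + 4·13 + 14)/6 = 78/6 = 13
te_Run assay = (11 + 4·12 + 19)/6 = 78/6 = 13
te_Incubation = (1 + 4·2 + 3)/6 = 12/6 = 2
te_Imaging = (1 + 4·5 + 21)/6 = 42/6 = 7
te_Data extraction = (3 + 4·5 + 13)/6 = 36/6 = 6
te_Statistical analysis = (10 + 4·14 + 18)/6 = 84/6 = 14

Forward pass:
ES_Sample prep = 0; EF_Sample prep = 13
ES_Run assay = 13; EF_Run assay = 13+13 = 26
ES_Incubation = 13; EF_Incubation = 13+2 = 15
ES_Imaging = max(EF_Sample prep=13, EF_Incubation=15) = 15; EF_Imaging = 15+7 = 22
ES_Data extraction = 13; EF_Data extraction = 13+6 = 19
ES_Statistical analysis = max(EF_Run assay=26, EF_Incubation=15, EF_Imaging=22, EF_Data extraction=19) = 26; EF_Statistical analysis = 26+14 = 40
Expected project duration μ = 40 days. Critical path: Sample prep → Run assay → Statistical analysis.

40 days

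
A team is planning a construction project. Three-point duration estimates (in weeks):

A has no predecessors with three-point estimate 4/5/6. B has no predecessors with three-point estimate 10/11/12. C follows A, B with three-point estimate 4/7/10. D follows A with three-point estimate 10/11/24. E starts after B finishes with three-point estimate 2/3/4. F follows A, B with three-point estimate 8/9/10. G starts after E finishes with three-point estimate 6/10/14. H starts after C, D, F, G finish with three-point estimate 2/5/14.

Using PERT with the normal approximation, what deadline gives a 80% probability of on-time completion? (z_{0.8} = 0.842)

32.1 weeks

te_A = (4 + 4·5 + 6)/6 = 30/6 = 5; σ²_A = ((6−4)/6)² = 0.111
te_B = (10 + 4·11 + 12)/6 = 66/6 = 11; σ²_B = ((12−10)/6)² = 0.111
te_C = (4 + 4·7 + 10)/6 = 42/6 = 7; σ²_C = ((10−4)/6)² = 1.000
te_D = (10 + 4·11 + 24)/6 = 78/6 = 13; σ²_D = ((24−10)/6)² = 5.444
te_E = (2 + 4·3 + 4)/6 = 18/6 = 3; σ²_E = ((4−2)/6)² = 0.111
te_F = (8 + 4·9 + 10)/6 = 54/6 = 9; σ²_F = ((10−8)/6)² = 0.111
te_G = (6 + 4·10 + 14)/6 = 60/6 = 10; σ²_G = ((14−6)/6)² = 1.778
te_H = (2 + 4·5 + 14)/6 = 36/6 = 6; σ²_H = ((14−2)/6)² = 4.000

Forward pass:
ES_A = 0; EF_A = 5
ES_B = 0; EF_B = 11
ES_C = max(EF_A=5, EF_B=11) = 11; EF_C = 11+7 = 18
ES_D = 5; EF_D = 5+13 = 18
ES_E = 11; EF_E = 11+3 = 14
ES_F = max(EF_A=5, EF_B=11) = 11; EF_F = 11+9 = 20
ES_G = 14; EF_G = 14+10 = 24
ES_H = max(EF_C=18, EF_D=18, EF_F=20, EF_G=24) = 24; EF_H = 24+6 = 30
Expected project duration μ = 30 weeks. Critical path: B → E → G → H.

Variance along critical path = 0.111 + 0.111 + 1.778 + 4.000 = 6.000; σ = 2.449 weeks.
D = μ + z·σ = 30 + 0.842·2.449 = 32.1 weeks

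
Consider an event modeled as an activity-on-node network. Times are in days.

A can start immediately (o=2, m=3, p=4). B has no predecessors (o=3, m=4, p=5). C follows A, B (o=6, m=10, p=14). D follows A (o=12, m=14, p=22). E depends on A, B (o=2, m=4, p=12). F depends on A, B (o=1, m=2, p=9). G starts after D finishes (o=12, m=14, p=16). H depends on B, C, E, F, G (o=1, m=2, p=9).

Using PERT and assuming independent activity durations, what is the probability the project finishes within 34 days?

te_A = (2 + 4·3 + 4)/6 = 18/6 = 3; σ²_A = ((4−2)/6)² = 0.111
te_B = (3 + 4·4 + 5)/6 = 24/6 = 4; σ²_B = ((5−3)/6)² = 0.111
te_C = (6 + 4·10 + 14)/6 = 60/6 = 10; σ²_C = ((14−6)/6)² = 1.778
te_D = (12 + 4·14 + 22)/6 = 90/6 = 15; σ²_D = ((22−12)/6)² = 2.778
te_E = (2 + 4·4 + 12)/6 = 30/6 = 5; σ²_E = ((12−2)/6)² = 2.778
te_F = (1 + 4·2 + 9)/6 = 18/6 = 3; σ²_F = ((9−1)/6)² = 1.778
te_G = (12 + 4·14 + 16)/6 = 84/6 = 14; σ²_G = ((16−12)/6)² = 0.444
te_H = (1 + 4·2 + 9)/6 = 18/6 = 3; σ²_H = ((9−1)/6)² = 1.778

Forward pass:
ES_A = 0; EF_A = 3
ES_B = 0; EF_B = 4
ES_C = max(EF_A=3, EF_B=4) = 4; EF_C = 4+10 = 14
ES_D = 3; EF_D = 3+15 = 18
ES_E = max(EF_A=3, EF_B=4) = 4; EF_E = 4+5 = 9
ES_F = max(EF_A=3, EF_B=4) = 4; EF_F = 4+3 = 7
ES_G = 18; EF_G = 18+14 = 32
ES_H = max(EF_B=4, EF_C=14, EF_E=9, EF_F=7, EF_G=32) = 32; EF_H = 32+3 = 35
Expected project duration μ = 35 days. Critical path: A → D → G → H.

Variance along critical path = 0.111 + 2.778 + 0.444 + 1.778 = 5.111; σ = √5.111 = 2.261 days.
Z = (34 − 35) / 2.261 = -0.442
P(T ≤ 34) = Φ(-0.442) ≈ 0.329

0.329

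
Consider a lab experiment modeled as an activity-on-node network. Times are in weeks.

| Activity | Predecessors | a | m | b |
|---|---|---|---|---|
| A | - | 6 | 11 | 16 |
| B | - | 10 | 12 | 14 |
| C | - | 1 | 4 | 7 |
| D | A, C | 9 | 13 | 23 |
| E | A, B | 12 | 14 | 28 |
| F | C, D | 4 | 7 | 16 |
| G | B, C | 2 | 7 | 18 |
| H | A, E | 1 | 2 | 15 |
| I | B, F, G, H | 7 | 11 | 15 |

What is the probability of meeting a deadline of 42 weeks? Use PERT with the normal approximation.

0.296

te_A = (6 + 4·11 + 16)/6 = 66/6 = 11; σ²_A = ((16−6)/6)² = 2.778
te_B = (10 + 4·12 + 14)/6 = 72/6 = 12; σ²_B = ((14−10)/6)² = 0.444
te_C = (1 + 4·4 + 7)/6 = 24/6 = 4; σ²_C = ((7−1)/6)² = 1.000
te_D = (9 + 4·13 + 23)/6 = 84/6 = 14; σ²_D = ((23−9)/6)² = 5.444
te_E = (12 + 4·14 + 28)/6 = 96/6 = 16; σ²_E = ((28−12)/6)² = 7.111
te_F = (4 + 4·7 + 16)/6 = 48/6 = 8; σ²_F = ((16−4)/6)² = 4.000
te_G = (2 + 4·7 + 18)/6 = 48/6 = 8; σ²_G = ((18−2)/6)² = 7.111
te_H = (1 + 4·2 + 15)/6 = 24/6 = 4; σ²_H = ((15−1)/6)² = 5.444
te_I = (7 + 4·11 + 15)/6 = 66/6 = 11; σ²_I = ((15−7)/6)² = 1.778

Forward pass:
ES_A = 0; EF_A = 11
ES_B = 0; EF_B = 12
ES_C = 0; EF_C = 4
ES_D = max(EF_A=11, EF_C=4) = 11; EF_D = 11+14 = 25
ES_E = max(EF_A=11, EF_B=12) = 12; EF_E = 12+16 = 28
ES_F = max(EF_C=4, EF_D=25) = 25; EF_F = 25+8 = 33
ES_G = max(EF_B=12, EF_C=4) = 12; EF_G = 12+8 = 20
ES_H = max(EF_A=11, EF_E=28) = 28; EF_H = 28+4 = 32
ES_I = max(EF_B=12, EF_F=33, EF_G=20, EF_H=32) = 33; EF_I = 33+11 = 44
Expected project duration μ = 44 weeks. Critical path: A → D → F → I.

Variance along critical path = 2.778 + 5.444 + 4.000 + 1.778 = 14.000; σ = √14.000 = 3.742 weeks.
Z = (42 − 44) / 3.742 = -0.535
P(T ≤ 42) = Φ(-0.535) ≈ 0.296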